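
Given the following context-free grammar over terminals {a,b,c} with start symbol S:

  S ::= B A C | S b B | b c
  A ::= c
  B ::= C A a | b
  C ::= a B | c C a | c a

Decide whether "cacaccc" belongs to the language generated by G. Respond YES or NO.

Convert to CNF:
  S -> B X5 | S X6 | T2 T1
  A -> c
  B -> C X3 | b
  C -> T0 B | T1 T0 | T1 X4
  T0 -> a
  T1 -> c
  T2 -> b
  X3 -> A T0
  X4 -> C T0
  X5 -> A C
  X6 -> T2 B

CYK table (by increasing span):
  cell(0,0) c: {A,T1}  orig:{A}
  cell(1,1) a: {T0}  orig:{}
  cell(2,2) c: {A,T1}  orig:{A}
  cell(3,3) a: {T0}  orig:{}
  cell(4,4) c: {A,T1}  orig:{A}
  cell(5,5) c: {A,T1}  orig:{A}
  cell(6,6) c: {A,T1}  orig:{A}
  cell(0,1) ca: {C,X3}  orig:{C}
  cell(1,2) ac: ∅
  cell(2,3) ca: {C,X3}  orig:{C}
  cell(3,4) ac: ∅
  cell(4,5) cc: ∅
  cell(5,6) cc: ∅
  cell(0,2) cac: ∅
  cell(1,3) aca: ∅
  cell(2,4) cac: ∅
  cell(3,5) acc: ∅
  cell(4,6) ccc: ∅
  cell(0,3) caca: {B}
  cell(1,4) acac: ∅
  cell(2,5) cacc: ∅
  cell(3,6) accc: ∅
  cell(0,4) cacac: ∅
  cell(1,5) acacc: ∅
  cell(2,6) caccc: ∅
  cell(0,5) cacacc: ∅
  cell(1,6) acaccc: ∅
  cell(0,6) cacaccc: ∅

S ∉ T[0,6] ⇒ NO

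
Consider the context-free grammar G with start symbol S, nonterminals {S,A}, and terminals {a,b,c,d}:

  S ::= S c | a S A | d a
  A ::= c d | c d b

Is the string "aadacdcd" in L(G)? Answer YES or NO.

CNF form of G:
  S -> S T0 | T1 T3 | T3 X5
  A -> T0 T1 | T0 X4
  T0 -> c
  T1 -> d
  T2 -> b
  T3 -> a
  X4 -> T1 T2
  X5 -> S A

CYK fill:
  T[0,0] 'a' = {T3}  orig:{}
  T[1,1] 'a' = {T3}  orig:{}
  T[2,2] 'd' = {T1}  orig:{}
  T[3,3] 'a' = {T3}  orig:{}
  T[4,4] 'c' = {T0}  orig:{}
  T[5,5] 'd' = {T1}  orig:{}
  T[6,6] 'c' = {T0}  orig:{}
  T[7,7] 'd' = {T1}  orig:{}
  T[0,1] 'aa' = ∅
  T[1,2] 'ad' = ∅
  T[2,3] 'da' = {S}
  T[3,4] 'ac' = ∅
  T[4,5] 'cd' = {A}
  T[5,6] 'dc' = ∅
  T[6,7] 'cd' = {A}
  T[0,2] 'aad' = ∅
  T[1,3] 'ada' = ∅
  T[2,4] 'dac' = {S}
  T[3,5] 'acd' = ∅
  T[4,6] 'cdc' = ∅
  T[5,7] 'dcd' = ∅
  T[0,3] 'aada' = ∅
  T[1,4] 'adac' = ∅
  T[2,5] 'dacd' = {X5}  orig:{}
  T[3,6] 'acdc' = ∅
  T[4,7] 'cdcd' = ∅
  T[0,4] 'aadac' = ∅
  T[1,5] 'adacd' = {S}
  T[2,6] 'dacdc' = ∅
  T[3,7] 'acdcd' = ∅
  T[0,5] 'aadacd' = ∅
  T[1,6] 'adacdc' = {S}
  T[2,7] 'dacdcd' = ∅
  T[0,6] 'aadacdc' = ∅
  T[1,7] 'adacdcd' = {X5}  orig:{}
  T[0,7] 'aadacdcd' = {S}

S ∈ T[0,7] ⇒ YES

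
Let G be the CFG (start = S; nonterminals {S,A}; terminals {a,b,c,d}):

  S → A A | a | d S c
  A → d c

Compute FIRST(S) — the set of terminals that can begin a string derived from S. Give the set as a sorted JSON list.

Compute FIRST by fixpoint:
round 1:
  A via A→d c: +{d}
  S via S→A A: +{d}
  S via S→a: +{a}
  FIRST[S]={a,d}  FIRST[A]={d}
round 2: done
  FIRST[S]={a,d}  FIRST[A]={d}

FIRST(S) = ["a", "d"]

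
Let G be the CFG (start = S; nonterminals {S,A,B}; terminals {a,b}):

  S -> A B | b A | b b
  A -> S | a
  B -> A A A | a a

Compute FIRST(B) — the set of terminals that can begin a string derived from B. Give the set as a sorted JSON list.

Compute FIRST by fixpoint:
pass 1:
  A via A→a: +{a}
  B via B→A A A: +{a}
  S via S→A B: +{a}
  S via S→b A: +{b}
  FIRST(S)={a,b}  FIRST(A)={a}  FIRST(B)={a}
pass 2:
  A via A→S: +{b}
  B via B→A A A: +{b}
  FIRST(S)={a,b}  FIRST(A)={a,b}  FIRST(B)={a,b}
pass 3: (no change)
  FIRST(S)={a,b}  FIRST(A)={a,b}  FIRST(B)={a,b}

FIRST(B) = ["a", "b"]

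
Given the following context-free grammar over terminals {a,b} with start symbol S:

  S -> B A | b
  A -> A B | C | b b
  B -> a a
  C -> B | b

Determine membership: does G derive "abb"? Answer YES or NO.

CNF form of G:
  S -> B A | b
  A -> A B | T0 T0 | T1 T1 | b
  B -> T0 T0
  C -> T0 T0 | b
  T0 -> a
  T1 -> b

CYK table (by increasing span):
  T[0,0] 'a' = {T0}  orig:{}
  T[1,1] 'b' = {A,C,S,T1}  orig:{A,C,S}
  T[2,2] 'b' = {A,C,S,T1}  orig:{A,C,S}
  T[0,1] 'ab' = ∅
  T[1,2] 'bb' = {A}
  T[0,2] 'abb' = ∅

S ∉ T[0,2] ⇒ NO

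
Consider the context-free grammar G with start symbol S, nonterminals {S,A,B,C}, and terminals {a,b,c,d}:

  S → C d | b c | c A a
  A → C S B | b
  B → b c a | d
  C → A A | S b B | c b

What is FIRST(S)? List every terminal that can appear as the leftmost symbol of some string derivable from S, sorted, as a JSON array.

FIRST iteration:
[1]
  A via A→b: +{b}
  B via B→b c a: +{b}
  B via B→d: +{d}
  C via C→A A: +{b}
  C via C→c b: +{c}
  S via S→C d: +{b,c}
  S: {b,c}  A: {b}  B: {b,d}  C: {b,c}
[2]
  A via A→C S B: +{c}
  S: {b,c}  A: {b,c}  B: {b,d}  C: {b,c}
[3] done
  S: {b,c}  A: {b,c}  B: {b,d}  C: {b,c}

FIRST(S) = ["b", "c"]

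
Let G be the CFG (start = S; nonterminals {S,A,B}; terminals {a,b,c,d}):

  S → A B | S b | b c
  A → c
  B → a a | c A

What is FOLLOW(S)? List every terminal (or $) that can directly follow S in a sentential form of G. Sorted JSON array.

FIRST sets, iterate to fixpoint:
round 1:
  A via A→c: +{c}
  B via B→a a: +{a}
  B via B→c A: +{c}
  S via S→A B: +{c}
  S via S→b c: +{b}
  S: {b,c}  A: {c}  B: {a,c}
round 2: done
  S: {b,c}  A: {c}  B: {a,c}

FOLLOW sets:
FOLLOW(S) := {$}
[1]
  S→A B: FOLLOW(A) ⊇ FIRST(B) = {a,c}; new: +{a,c}
  S→A B: FOLLOW(B) ⊇ FOLLOW(S) ⊇ {$}; new: +{$}
  S→S b: FOLLOW(S) ⊇ FIRST(b) = {b}; new: +{b}
  FOLLOW[S]={$,b}  FOLLOW[A]={a,c}  FOLLOW[B]={$}
[2]
  B→c A: FOLLOW(A) ⊇ FOLLOW(B) ⊇ {$}; new: +{$}
  S→A B: FOLLOW(B) ⊇ FOLLOW(S) ⊇ {$,b}; new: +{b}
  FOLLOW[S]={$,b}  FOLLOW[A]={$,a,c}  FOLLOW[B]={$,b}
[3]
  B→c A: FOLLOW(A) ⊇ FOLLOW(B) ⊇ {$,b}; new: +{b}
  FOLLOW[S]={$,b}  FOLLOW[A]={$,a,b,c}  FOLLOW[B]={$,b}
[4] — fixpoint
  FOLLOW[S]={$,b}  FOLLOW[A]={$,a,b,c}  FOLLOW[B]={$,b}

FOLLOW(S) = ["$", "b"]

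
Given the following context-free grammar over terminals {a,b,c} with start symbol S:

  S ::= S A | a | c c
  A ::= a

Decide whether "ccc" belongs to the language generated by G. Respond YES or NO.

Convert to CNF:
  S -> S A | T0 T0 | a
  A -> a
  T0 -> c

CYK table (by increasing span):
  [0..0]={T0}  "c"  orig:{}
  [1..1]={T0}  "c"  orig:{}
  [2..2]={T0}  "c"  orig:{}
  [0..1]={S}  "cc"
  [1..2]={S}  "cc"
  [0..2]=∅  "ccc"

S ∉ T[0,2] ⇒ NO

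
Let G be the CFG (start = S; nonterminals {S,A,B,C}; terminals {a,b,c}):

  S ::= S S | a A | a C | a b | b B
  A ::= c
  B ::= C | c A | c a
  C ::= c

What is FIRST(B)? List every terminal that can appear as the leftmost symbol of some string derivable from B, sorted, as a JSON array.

Compute FIRST by fixpoint:
[1]
  A via A→c: +{c}
  B via B→c A: +{c}
  C via C→c: +{c}
  S via S→a A: +{a}
  S via S→b B: +{b}
  FIRST(S)={a,b}  FIRST(A)={c}  FIRST(B)={c}  FIRST(C)={c}
[2] (no change)
  FIRST(S)={a,b}  FIRST(A)={c}  FIRST(B)={c}  FIRST(C)={c}

FIRST(B) = ["c"]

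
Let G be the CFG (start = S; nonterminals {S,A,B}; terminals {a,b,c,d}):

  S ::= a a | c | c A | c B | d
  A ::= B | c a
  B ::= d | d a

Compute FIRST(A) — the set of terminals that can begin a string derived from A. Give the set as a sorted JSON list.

Compute FIRST by fixpoint:
pass 1:
  A via A→c a: +{c}
  B via B→d: +{d}
  S via S→a a: +{a}
  S via S→c: +{c}
  S via S→d: +{d}
  S: {a,c,d}  A: {c}  B: {d}
pass 2:
  A via A→B: +{d}
  S: {a,c,d}  A: {c,d}  B: {d}
pass 3: — fixpoint
  S: {a,c,d}  A: {c,d}  B: {d}

FIRST(A) = ["c", "d"]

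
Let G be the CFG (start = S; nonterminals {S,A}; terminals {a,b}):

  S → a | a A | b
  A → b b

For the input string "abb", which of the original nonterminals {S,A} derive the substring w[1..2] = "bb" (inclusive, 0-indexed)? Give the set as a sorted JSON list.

Convert to CNF:
  S -> T1 A | a | b
  A -> T0 T0
  T0 -> b
  T1 -> a

Fill CYK table bottom-up, restricted to cells inside w[1..2]:
  cell(1,1) b: {S,T0}  orig:{S}
  cell(2,2) b: {S,T0}  orig:{S}
  cell(1,2) bb: {A}

Original NTs in T[1,2] deriving "bb": ["A"]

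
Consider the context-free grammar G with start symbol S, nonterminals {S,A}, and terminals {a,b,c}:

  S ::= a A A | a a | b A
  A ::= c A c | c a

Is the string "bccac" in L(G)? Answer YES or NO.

Convert to CNF:
  S -> T1 T1 | T1 X4 | T2 A
  A -> T0 T1 | T0 X3
  T0 -> c
  T1 -> a
  T2 -> b
  X3 -> A T0
  X4 -> A A

CYK table (by increasing span):
  [0..0]={T2}  "b"  orig:{}
  [1..1]={T0}  "c"  orig:{}
  [2..2]={T0}  "c"  orig:{}
  [3..3]={T1}  "a"  orig:{}
  [4..4]={T0}  "c"  orig:{}
  [0..1]=∅  "bc"
  [1..2]=∅  "cc"
  [2..3]={A}  "ca"
  [3..4]=∅  "ac"
  [0..2]=∅  "bcc"
  [1..3]=∅  "cca"
  [2..4]={X3}  "cac"  orig:{}
  [0..3]=∅  "bcca"
  [1..4]={A}  "ccac"
  [0..4]={S}  "bccac"

S ∈ T[0,4] ⇒ YES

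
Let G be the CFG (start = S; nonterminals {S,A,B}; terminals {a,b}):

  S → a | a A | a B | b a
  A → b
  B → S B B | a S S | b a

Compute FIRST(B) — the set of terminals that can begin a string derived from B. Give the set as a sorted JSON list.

Compute FIRST by fixpoint:
round 1:
  A via A→b: +{b}
  B via B→a S S: +{a}
  B via B→b a: +{b}
  S via S→a: +{a}
  S via S→b a: +{b}
  FIRST(S)={a,b}  FIRST(A)={b}  FIRST(B)={a,b}
round 2: done
  FIRST(S)={a,b}  FIRST(A)={b}  FIRST(B)={a,b}

FIRST(B) = ["a", "b"]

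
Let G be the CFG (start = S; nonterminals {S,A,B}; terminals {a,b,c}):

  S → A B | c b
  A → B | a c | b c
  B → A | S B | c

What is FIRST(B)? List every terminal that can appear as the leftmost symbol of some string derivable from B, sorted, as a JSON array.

FIRST iteration:
round 1:
  A via A→a c: +{a}
  A via A→b c: +{b}
  B via B→A: +{a,b}
  B via B→c: +{c}
  S via S→A B: +{a,b}
  S via S→c b: +{c}
  FIRST[S]={a,b,c}  FIRST[A]={a,b}  FIRST[B]={a,b,c}
round 2:
  A via A→B: +{c}
  FIRST[S]={a,b,c}  FIRST[A]={a,b,c}  FIRST[B]={a,b,c}
round 3: — fixpoint
  FIRST[S]={a,b,c}  FIRST[A]={a,b,c}  FIRST[B]={a,b,c}

FIRST(B) = ["a", "b", "c"]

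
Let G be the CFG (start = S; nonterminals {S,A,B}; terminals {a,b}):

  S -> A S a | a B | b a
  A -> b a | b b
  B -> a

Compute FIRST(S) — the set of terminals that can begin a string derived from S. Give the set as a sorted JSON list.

FIRST sets, iterate to fixpoint:
iter 1:
  A via A→b a: +{b}
  B via B→a: +{a}
  S via S→A S a: +{b}
  S via S→a B: +{a}
  FIRST[S]={a,b}  FIRST[A]={b}  FIRST[B]={a}
iter 2: (no change)
  FIRST[S]={a,b}  FIRST[A]={b}  FIRST[B]={a}

FIRST(S) = ["a", "b"]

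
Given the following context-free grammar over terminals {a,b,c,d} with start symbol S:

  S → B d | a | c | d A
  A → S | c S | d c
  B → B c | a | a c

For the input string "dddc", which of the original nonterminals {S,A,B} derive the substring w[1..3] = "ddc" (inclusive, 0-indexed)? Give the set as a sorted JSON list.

CNF form of G:
  S -> B T0 | T0 A | a | c
  A -> B T0 | T0 A | T0 T1 | T1 S | a | c
  B -> B T1 | T2 T1 | a
  T0 -> d
  T1 -> c
  T2 -> a

CYK table (by increasing span) — only the sub-triangle for w[1..3]:
  T[1,1] 'd' = {T0}  orig:{}
  T[2,2] 'd' = {T0}  orig:{}
  T[3,3] 'c' = {A,S,T1}  orig:{A,S}
  T[1,2] 'dd' = ∅
  T[2,3] 'dc' = {A,S}
  T[1,3] 'ddc' = {A,S}

Original NTs in T[1,3] deriving "ddc": ["A", "S"]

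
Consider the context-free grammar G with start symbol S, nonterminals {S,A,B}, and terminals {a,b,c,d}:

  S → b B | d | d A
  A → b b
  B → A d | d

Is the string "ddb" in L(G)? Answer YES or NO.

Convert to CNF:
  S -> T0 B | T1 A | d
  A -> T0 T0
  B -> A T1 | d
  T0 -> b
  T1 -> d

CYK fill:
  [0..0]={B,S,T1}  "d"  orig:{B,S}
  [1..1]={B,S,T1}  "d"  orig:{B,S}
  [2..2]={T0}  "b"  orig:{}
  [0..1]=∅  "dd"
  [1..2]=∅  "db"
  [0..2]=∅  "ddb"

S ∉ T[0,2] ⇒ NO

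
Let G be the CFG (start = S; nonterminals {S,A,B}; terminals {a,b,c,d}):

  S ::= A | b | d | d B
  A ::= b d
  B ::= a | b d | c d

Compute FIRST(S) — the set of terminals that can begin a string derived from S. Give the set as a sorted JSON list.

Compute FIRST by fixpoint:
round 1:
  A via A→b d: +{b}
  B via B→a: +{a}
  B via B→b d: +{b}
  B via B→c d: +{c}
  S via S→A: +{b}
  S via S→d: +{d}
  S: {b,d}  A: {b}  B: {a,b,c}
round 2: done
  S: {b,d}  A: {b}  B: {a,b,c}

FIRST(S) = ["b", "d"]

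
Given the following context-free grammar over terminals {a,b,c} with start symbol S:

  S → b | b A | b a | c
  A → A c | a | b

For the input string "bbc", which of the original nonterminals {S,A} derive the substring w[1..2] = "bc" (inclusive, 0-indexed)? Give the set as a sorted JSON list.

Convert to CNF:
  S -> T1 A | T1 T2 | b | c
  A -> A T0 | a | b
  T0 -> c
  T1 -> b
  T2 -> a

Fill CYK table bottom-up — only the sub-triangle for w[1..2]:
  T[1,1] 'b' = {A,S,T1}  orig:{A,S}
  T[2,2] 'c' = {S,T0}  orig:{S}
  T[1,2] 'bc' = {A}

Original NTs in T[1,2] deriving "bc": ["A"]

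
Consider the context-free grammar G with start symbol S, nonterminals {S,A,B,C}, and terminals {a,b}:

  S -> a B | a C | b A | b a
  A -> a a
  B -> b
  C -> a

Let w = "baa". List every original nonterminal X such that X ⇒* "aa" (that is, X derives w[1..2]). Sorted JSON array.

CNF form of G:
  S -> T0 B | T0 C | T1 A | T1 T0
  A -> T0 T0
  B -> b
  C -> a
  T0 -> a
  T1 -> b

CYK table (by increasing span), restricted to cells inside w[1..2]:
  cell(1,1) a: {C,T0}  orig:{C}
  cell(2,2) a: {C,T0}  orig:{C}
  cell(1,2) aa: {A,S}

Original NTs in T[1,2] deriving "aa": ["A", "S"]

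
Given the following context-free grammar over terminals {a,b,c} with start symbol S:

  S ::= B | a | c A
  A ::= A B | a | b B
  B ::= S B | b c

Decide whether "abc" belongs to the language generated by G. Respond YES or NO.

Convert to CNF:
  S -> S B | T0 T1 | T1 A | a
  A -> A B | T0 B | a
  B -> S B | T0 T1
  T0 -> b
  T1 -> c

Fill CYK table bottom-up:
  cell(0,0) a: {A,S}
  cell(1,1) b: {T0}  orig:{}
  cell(2,2) c: {T1}  orig:{}
  cell(0,1) ab: ∅
  cell(1,2) bc: {B,S}
  cell(0,2) abc: {A,B,S}

S ∈ T[0,2] ⇒ YES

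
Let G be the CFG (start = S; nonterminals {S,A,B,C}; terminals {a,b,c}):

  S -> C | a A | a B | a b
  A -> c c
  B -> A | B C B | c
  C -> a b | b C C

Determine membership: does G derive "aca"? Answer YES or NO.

CNF form of G:
  S -> T1 A | T1 B | T1 T2 | T2 X5
  A -> T0 T0
  B -> B X3 | T0 T0 | c
  C -> T1 T2 | T2 X4
  T0 -> c
  T1 -> a
  T2 -> b
  X3 -> C B
  X4 -> C C
  X5 -> C C

Fill CYK table bottom-up:
  [0..0]={T1}  "a"  orig:{}
  [1..1]={B,T0}  "c"  orig:{B}
  [2..2]={T1}  "a"  orig:{}
  [0..1]={S}  "ac"
  [1..2]=∅  "ca"
  [0..2]=∅  "aca"

S ∉ T[0,2] ⇒ NO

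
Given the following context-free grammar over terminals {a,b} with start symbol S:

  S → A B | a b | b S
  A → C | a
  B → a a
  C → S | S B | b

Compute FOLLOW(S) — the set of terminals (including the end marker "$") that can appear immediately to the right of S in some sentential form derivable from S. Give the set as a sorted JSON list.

FIRST sets, iterate to fixpoint:
round 1:
  A via A→a: +{a}
  B via B→a a: +{a}
  C via C→b: +{b}
  S via S→A B: +{a}
  S via S→b S: +{b}
  FIRST[S]={a,b}  FIRST[A]={a}  FIRST[B]={a}  FIRST[C]={b}
round 2:
  A via A→C: +{b}
  C via C→S: +{a}
  FIRST[S]={a,b}  FIRST[A]={a,b}  FIRST[B]={a}  FIRST[C]={a,b}
round 3: — fixpoint
  FIRST[S]={a,b}  FIRST[A]={a,b}  FIRST[B]={a}  FIRST[C]={a,b}

FOLLOW sets:
FOLLOW(S) := {$}
pass 1:
  C→S B: FOLLOW(S) ⊇ FIRST(B) = {a}; new: +{a}
  S→A B: FOLLOW(A) ⊇ FIRST(B) = {a}; new: +{a}
  S→A B: FOLLOW(B) ⊇ FOLLOW(S) ⊇ {$,a}; new: +{$,a}
  S: {$,a}  A: {a}  B: {$,a}  C: {}
pass 2:
  A→C: FOLLOW(C) ⊇ FOLLOW(A) ⊇ {a}; new: +{a}
  S: {$,a}  A: {a}  B: {$,a}  C: {a}
pass 3: done
  S: {$,a}  A: {a}  B: {$,a}  C: {a}

FOLLOW(S) = ["$", "a"]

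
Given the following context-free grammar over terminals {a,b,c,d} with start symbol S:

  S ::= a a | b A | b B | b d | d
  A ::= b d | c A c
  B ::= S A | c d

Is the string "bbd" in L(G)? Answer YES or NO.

Convert to CNF:
  S -> T0 A | T0 B | T0 T1 | T3 T3 | d
  A -> T0 T1 | T2 X4
  B -> S A | T2 T1
  T0 -> b
  T1 -> d
  T2 -> c
  T3 -> a
  X4 -> A T2

CYK table (by increasing span):
  cell(0,0) b: {T0}  orig:{}
  cell(1,1) b: {T0}  orig:{}
  cell(2,2) d: {S,T1}  orig:{S}
  cell(0,1) bb: ∅
  cell(1,2) bd: {A,S}
  cell(0,2) bbd: {S}

S ∈ T[0,2] ⇒ YES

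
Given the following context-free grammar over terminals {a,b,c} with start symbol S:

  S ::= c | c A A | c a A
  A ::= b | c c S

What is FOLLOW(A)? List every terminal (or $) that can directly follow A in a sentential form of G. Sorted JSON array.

FIRST iteration:
iter 1:
  A via A→b: +{b}
  A via A→c c S: +{c}
  S via S→c: +{c}
  FIRST(S)={c}  FIRST(A)={b,c}
iter 2: — fixpoint
  FIRST(S)={c}  FIRST(A)={b,c}

Compute FOLLOW by fixpoint:
FOLLOW(S) := {$}
round 1:
  S→c A A: FOLLOW(A) ⊇ FIRST(A) = {b,c}; new: +{b,c}
  S→c A A: FOLLOW(A) ⊇ FOLLOW(S) ⊇ {$}; new: +{$}
  FOLLOW[S]={$}  FOLLOW[A]={$,b,c}
round 2:
  A→c c S: FOLLOW(S) ⊇ FOLLOW(A) ⊇ {$,b,c}; new: +{b,c}
  FOLLOW[S]={$,b,c}  FOLLOW[A]={$,b,c}
round 3: (stable)
  FOLLOW[S]={$,b,c}  FOLLOW[A]={$,b,c}

FOLLOW(A) = ["$", "b", "c"]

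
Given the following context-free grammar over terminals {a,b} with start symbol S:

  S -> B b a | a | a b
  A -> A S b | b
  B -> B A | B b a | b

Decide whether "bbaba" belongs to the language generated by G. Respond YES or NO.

CNF form of G:
  S -> B X4 | T1 T0 | a
  A -> A X2 | b
  B -> B A | B X3 | b
  T0 -> b
  T1 -> a
  X2 -> S T0
  X3 -> T0 T1
  X4 -> T0 T1

Fill CYK table bottom-up:
  cell(0,0) b: {A,B,T0}  orig:{A,B}
  cell(1,1) b: {A,B,T0}  orig:{A,B}
  cell(2,2) a: {S,T1}  orig:{S}
  cell(3,3) b: {A,B,T0}  orig:{A,B}
  cell(4,4) a: {S,T1}  orig:{S}
  cell(0,1) bb: {B}
  cell(1,2) ba: {X3,X4}  orig:{}
  cell(2,3) ab: {S,X2}  orig:{S}
  cell(3,4) ba: {X3,X4}  orig:{}
  cell(0,2) bba: {B,S}
  cell(1,3) bab: {A}
  cell(2,4) aba: ∅
  cell(0,3) bbab: {B,X2}  orig:{B}
  cell(1,4) baba: ∅
  cell(0,4) bbaba: {B,S}

S ∈ T[0,4] ⇒ YES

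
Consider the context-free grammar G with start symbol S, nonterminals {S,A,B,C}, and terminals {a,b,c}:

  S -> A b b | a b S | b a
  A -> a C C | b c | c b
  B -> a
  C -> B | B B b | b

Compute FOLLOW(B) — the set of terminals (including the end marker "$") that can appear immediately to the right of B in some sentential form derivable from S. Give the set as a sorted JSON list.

Compute FIRST by fixpoint:
round 1:
  A via A→a C C: +{a}
  A via A→b c: +{b}
  A via A→c b: +{c}
  B via B→a: +{a}
  C via C→B: +{a}
  C via C→b: +{b}
  S via S→A b b: +{a,b,c}
  FIRST(S)={a,b,c}  FIRST(A)={a,b,c}  FIRST(B)={a}  FIRST(C)={a,b}
round 2: — fixpoint
  FIRST(S)={a,b,c}  FIRST(A)={a,b,c}  FIRST(B)={a}  FIRST(C)={a,b}

FOLLOW sets:
initialize: $ ∈ FOLLOW(S)
round 1:
  A→a C C: FOLLOW(C) ⊇ FIRST(C) = {a,b}; new: +{a,b}
  C→B: FOLLOW(B) ⊇ FOLLOW(C) ⊇ {a,b}; new: +{a,b}
  S→A b b: FOLLOW(A) ⊇ FIRST(b) = {b}; new: +{b}
  S: {$}  A: {b}  B: {a,b}  C: {a,b}
round 2: done
  S: {$}  A: {b}  B: {a,b}  C: {a,b}

FOLLOW(B) = ["a", "b"]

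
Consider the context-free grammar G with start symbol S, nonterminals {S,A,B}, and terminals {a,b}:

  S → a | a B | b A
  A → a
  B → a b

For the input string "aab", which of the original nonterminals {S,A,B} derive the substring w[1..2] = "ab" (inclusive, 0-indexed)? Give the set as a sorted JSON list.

Convert to CNF:
  S -> T0 B | T1 A | a
  A -> a
  B -> T0 T1
  T0 -> a
  T1 -> b

CYK table (by increasing span) (cells [i..j] with 1 ≤ i ≤ j ≤ 2 only):
  cell(1,1) a: {A,S,T0}  orig:{A,S}
  cell(2,2) b: {T1}  orig:{}
  cell(1,2) ab: {B}

Original NTs in T[1,2] deriving "ab": ["B"]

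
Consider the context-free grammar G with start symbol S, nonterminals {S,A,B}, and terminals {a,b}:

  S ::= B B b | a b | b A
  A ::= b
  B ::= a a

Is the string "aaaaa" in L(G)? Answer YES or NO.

CNF form of G:
  S -> B X2 | T0 T1 | T1 A
  A -> b
  B -> T0 T0
  T0 -> a
  T1 -> b
  X2 -> B T1

CYK table (by increasing span):
  [0..0]={T0}  "a"  orig:{}
  [1..1]={T0}  "a"  orig:{}
  [2..2]={T0}  "a"  orig:{}
  [3..3]={T0}  "a"  orig:{}
  [4..4]={T0}  "a"  orig:{}
  [0..1]={B}  "aa"
  [1..2]={B}  "aa"
  [2..3]={B}  "aa"
  [3..4]={B}  "aa"
  [0..2]=∅  "aaa"
  [1..3]=∅  "aaa"
  [2..4]=∅  "aaa"
  [0..3]=∅  "aaaa"
  [1..4]=∅  "aaaa"
  [0..4]=∅  "aaaaa"

S ∉ T[0,4] ⇒ NO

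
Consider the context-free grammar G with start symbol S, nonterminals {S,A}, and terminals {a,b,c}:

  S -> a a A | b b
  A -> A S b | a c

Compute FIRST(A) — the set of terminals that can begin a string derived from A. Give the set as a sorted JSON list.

FIRST sets, iterate to fixpoint:
iter 1:
  A via A→a c: +{a}
  S via S→a a A: +{a}
  S via S→b b: +{b}
  FIRST[S]={a,b}  FIRST[A]={a}
iter 2: (no change)
  FIRST[S]={a,b}  FIRST[A]={a}

FIRST(A) = ["a"]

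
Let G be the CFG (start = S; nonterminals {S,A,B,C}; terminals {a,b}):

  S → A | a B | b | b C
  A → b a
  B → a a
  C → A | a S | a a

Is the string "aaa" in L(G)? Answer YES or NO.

Convert to CNF:
  S -> T0 C | T0 T1 | T1 B | b
  A -> T0 T1
  B -> T1 T1
  C -> T0 T1 | T1 S | T1 T1
  T0 -> b
  T1 -> a

Fill CYK table bottom-up:
  cell(0,0) a: {T1}  orig:{}
  cell(1,1) a: {T1}  orig:{}
  cell(2,2) a: {T1}  orig:{}
  cell(0,1) aa: {B,C}
  cell(1,2) aa: {B,C}
  cell(0,2) aaa: {S}

S ∈ T[0,2] ⇒ YES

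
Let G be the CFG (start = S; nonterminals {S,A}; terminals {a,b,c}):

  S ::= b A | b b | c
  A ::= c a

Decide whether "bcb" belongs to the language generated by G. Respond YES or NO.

Convert to CNF:
  S -> T2 A | T2 T2 | c
  A -> T0 T1
  T0 -> c
  T1 -> a
  T2 -> b

CYK fill:
  [0..0]={T2}  "b"  orig:{}
  [1..1]={S,T0}  "c"  orig:{S}
  [2..2]={T2}  "b"  orig:{}
  [0..1]=∅  "bc"
  [1..2]=∅  "cb"
  [0..2]=∅  "bcb"

S ∉ T[0,2] ⇒ NO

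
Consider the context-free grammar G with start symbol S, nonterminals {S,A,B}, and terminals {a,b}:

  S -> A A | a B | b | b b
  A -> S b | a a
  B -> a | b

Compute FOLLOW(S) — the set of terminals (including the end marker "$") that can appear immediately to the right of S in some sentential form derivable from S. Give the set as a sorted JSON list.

FIRST sets, iterate to fixpoint:
iter 1:
  A via A→a a: +{a}
  B via B→a: +{a}
  B via B→b: +{b}
  S via S→A A: +{a}
  S via S→b: +{b}
  FIRST(S)={a,b}  FIRST(A)={a}  FIRST(B)={a,b}
iter 2:
  A via A→S b: +{b}
  FIRST(S)={a,b}  FIRST(A)={a,b}  FIRST(B)={a,b}
iter 3: (stable)
  FIRST(S)={a,b}  FIRST(A)={a,b}  FIRST(B)={a,b}

Compute FOLLOW by fixpoint:
seed FOLLOW(S) with $
pass 1:
  A→S b: FOLLOW(S) ⊇ FIRST(b) = {b}; new: +{b}
  S→A A: FOLLOW(A) ⊇ FIRST(A) = {a,b}; new: +{a,b}
  S→A A: FOLLOW(A) ⊇ FOLLOW(S) ⊇ {$,b}; new: +{$}
  S→a B: FOLLOW(B) ⊇ FOLLOW(S) ⊇ {$,b}; new: +{$,b}
  FOLLOW(S)={$,b}  FOLLOW(A)={$,a,b}  FOLLOW(B)={$,b}
pass 2: (stable)
  FOLLOW(S)={$,b}  FOLLOW(A)={$,a,b}  FOLLOW(B)={$,b}

FOLLOW(S) = ["$", "b"]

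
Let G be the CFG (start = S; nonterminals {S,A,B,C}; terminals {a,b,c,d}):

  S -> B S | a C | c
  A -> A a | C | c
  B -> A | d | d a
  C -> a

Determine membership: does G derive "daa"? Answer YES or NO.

CNF form of G:
  S -> B S | T0 C | c
  A -> A T0 | a | c
  B -> A T0 | T1 T0 | a | c | d
  C -> a
  T0 -> a
  T1 -> d

Fill CYK table bottom-up:
  cell(0,0) d: {B,T1}  orig:{B}
  cell(1,1) a: {A,B,C,T0}  orig:{A,B,C}
  cell(2,2) a: {A,B,C,T0}  orig:{A,B,C}
  cell(0,1) da: {B}
  cell(1,2) aa: {A,B,S}
  cell(0,2) daa: {S}

S ∈ T[0,2] ⇒ YES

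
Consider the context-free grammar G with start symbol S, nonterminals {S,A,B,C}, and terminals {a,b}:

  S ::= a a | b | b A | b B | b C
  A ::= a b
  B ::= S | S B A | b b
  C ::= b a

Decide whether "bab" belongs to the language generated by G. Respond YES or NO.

CNF form of G:
  S -> T0 T0 | T1 A | T1 B | T1 C | b
  A -> T0 T1
  B -> S X2 | T0 T0 | T1 A | T1 B | T1 C | T1 T1 | b
  C -> T1 T0
  T0 -> a
  T1 -> b
  X2 -> B A

Fill CYK table bottom-up:
  cell(0,0) b: {B,S,T1}  orig:{B,S}
  cell(1,1) a: {T0}  orig:{}
  cell(2,2) b: {B,S,T1}  orig:{B,S}
  cell(0,1) ba: {C}
  cell(1,2) ab: {A}
  cell(0,2) bab: {B,S,X2}  orig:{B,S}

S ∈ T[0,2] ⇒ YES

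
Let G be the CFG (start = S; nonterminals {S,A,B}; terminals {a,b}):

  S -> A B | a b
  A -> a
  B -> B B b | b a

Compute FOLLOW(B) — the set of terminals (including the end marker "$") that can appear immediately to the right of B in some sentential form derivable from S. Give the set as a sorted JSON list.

FIRST sets, iterate to fixpoint:
[1]
  A via A→a: +{a}
  B via B→b a: +{b}
  S via S→A B: +{a}
  S: {a}  A: {a}  B: {b}
[2] done
  S: {a}  A: {a}  B: {b}

FOLLOW sets:
initialize: $ ∈ FOLLOW(S)
[1]
  B→B B b: FOLLOW(B) ⊇ FIRST(B) = {b}; new: +{b}
  S→A B: FOLLOW(A) ⊇ FIRST(B) = {b}; new: +{b}
  S→A B: FOLLOW(B) ⊇ FOLLOW(S) ⊇ {$}; new: +{$}
  FOLLOW[S]={$}  FOLLOW[A]={b}  FOLLOW[B]={$,b}
[2] — fixpoint
  FOLLOW[S]={$}  FOLLOW[A]={b}  FOLLOW[B]={$,b}

FOLLOW(B) = ["$", "b"]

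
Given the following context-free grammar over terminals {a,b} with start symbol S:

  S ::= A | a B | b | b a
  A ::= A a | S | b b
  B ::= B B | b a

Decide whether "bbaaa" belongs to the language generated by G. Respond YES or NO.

Convert to CNF:
  S -> A T0 | T0 B | T1 T0 | T1 T1 | b
  A -> A T0 | T0 B | T1 T0 | T1 T1 | b
  B -> B B | T1 T0
  T0 -> a
  T1 -> b

CYK fill:
  [0..0]={A,S,T1}  "b"  orig:{A,S}
  [1..1]={A,S,T1}  "b"  orig:{A,S}
  [2..2]={T0}  "a"  orig:{}
  [3..3]={T0}  "a"  orig:{}
  [4..4]={T0}  "a"  orig:{}
  [0..1]={A,S}  "bb"
  [1..2]={A,B,S}  "ba"
  [2..3]=∅  "aa"
  [3..4]=∅  "aa"
  [0..2]={A,S}  "bba"
  [1..3]={A,S}  "baa"
  [2..4]=∅  "aaa"
  [0..3]={A,S}  "bbaa"
  [1..4]={A,S}  "baaa"
  [0..4]={A,S}  "bbaaa"

S ∈ T[0,4] ⇒ YES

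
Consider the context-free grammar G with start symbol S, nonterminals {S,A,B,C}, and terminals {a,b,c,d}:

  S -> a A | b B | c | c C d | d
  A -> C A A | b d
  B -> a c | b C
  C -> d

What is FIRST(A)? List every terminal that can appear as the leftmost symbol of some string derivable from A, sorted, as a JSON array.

FIRST iteration:
[1]
  A via A→b d: +{b}
  B via B→a c: +{a}
  B via B→b C: +{b}
  C via C→d: +{d}
  S via S→a A: +{a}
  S via S→b B: +{b}
  S via S→c: +{c}
  S via S→d: +{d}
  FIRST[S]={a,b,c,d}  FIRST[A]={b}  FIRST[B]={a,b}  FIRST[C]={d}
[2]
  A via A→C A A: +{d}
  FIRST[S]={a,b,c,d}  FIRST[A]={b,d}  FIRST[B]={a,b}  FIRST[C]={d}
[3] (stable)
  FIRST[S]={a,b,c,d}  FIRST[A]={b,d}  FIRST[B]={a,b}  FIRST[C]={d}

FIRST(A) = ["b", "d"]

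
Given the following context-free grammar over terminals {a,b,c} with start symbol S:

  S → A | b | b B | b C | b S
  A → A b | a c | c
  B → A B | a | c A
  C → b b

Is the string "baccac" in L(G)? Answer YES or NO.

CNF form of G:
  S -> A T0 | T0 B | T0 C | T0 S | T1 T2 | b | c
  A -> A T0 | T1 T2 | c
  B -> A B | T2 A | a
  C -> T0 T0
  T0 -> b
  T1 -> a
  T2 -> c

CYK table (by increasing span):
  T[0,0] 'b' = {S,T0}  orig:{S}
  T[1,1] 'a' = {B,T1}  orig:{B}
  T[2,2] 'c' = {A,S,T2}  orig:{A,S}
  T[3,3] 'c' = {A,S,T2}  orig:{A,S}
  T[4,4] 'a' = {B,T1}  orig:{B}
  T[5,5] 'c' = {A,S,T2}  orig:{A,S}
  T[0,1] 'ba' = {S}
  T[1,2] 'ac' = {A,S}
  T[2,3] 'cc' = {B}
  T[3,4] 'ca' = {B}
  T[4,5] 'ac' = {A,S}
  T[0,2] 'bac' = {S}
  T[1,3] 'acc' = ∅
  T[2,4] 'cca' = {B}
  T[3,5] 'cac' = {B}
  T[0,3] 'bacc' = ∅
  T[1,4] 'acca' = {B}
  T[2,5] 'ccac' = {B}
  T[0,4] 'bacca' = {S}
  T[1,5] 'accac' = {B}
  T[0,5] 'baccac' = {S}

S ∈ T[0,5] ⇒ YES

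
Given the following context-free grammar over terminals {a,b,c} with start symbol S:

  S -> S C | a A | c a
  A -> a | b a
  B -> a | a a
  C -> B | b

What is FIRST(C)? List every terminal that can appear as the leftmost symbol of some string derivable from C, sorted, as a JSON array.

Compute FIRST by fixpoint:
round 1:
  A via A→a: +{a}
  A via A→b a: +{b}
  B via B→a: +{a}
  C via C→B: +{a}
  C via C→b: +{b}
  S via S→a A: +{a}
  S via S→c a: +{c}
  FIRST[S]={a,c}  FIRST[A]={a,b}  FIRST[B]={a}  FIRST[C]={a,b}
round 2: (stable)
  FIRST[S]={a,c}  FIRST[A]={a,b}  FIRST[B]={a}  FIRST[C]={a,b}

FIRST(C) = ["a", "b"]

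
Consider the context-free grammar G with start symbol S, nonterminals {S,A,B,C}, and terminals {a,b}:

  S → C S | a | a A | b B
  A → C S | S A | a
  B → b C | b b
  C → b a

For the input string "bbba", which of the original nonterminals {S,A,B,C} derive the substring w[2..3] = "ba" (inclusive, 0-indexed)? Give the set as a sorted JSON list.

Convert to CNF:
  S -> C S | T0 B | T1 A | a
  A -> C S | S A | a
  B -> T0 C | T0 T0
  C -> T0 T1
  T0 -> b
  T1 -> a

CYK fill, restricted to cells inside w[2..3]:
  T[2,2] 'b' = {T0}  orig:{}
  T[3,3] 'a' = {A,S,T1}  orig:{A,S}
  T[2,3] 'ba' = {C}

Original NTs in T[2,3] deriving "ba": ["C"]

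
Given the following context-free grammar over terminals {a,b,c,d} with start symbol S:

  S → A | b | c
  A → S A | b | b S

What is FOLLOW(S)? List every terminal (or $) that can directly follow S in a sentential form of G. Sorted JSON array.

FIRST iteration:
pass 1:
  A via A→b: +{b}
  S via S→A: +{b}
  S via S→c: +{c}
  S: {b,c}  A: {b}
pass 2:
  A via A→S A: +{c}
  S: {b,c}  A: {b,c}
pass 3: (no change)
  S: {b,c}  A: {b,c}

FOLLOW iteration:
FOLLOW(S) := {$}
pass 1:
  A→S A: FOLLOW(S) ⊇ FIRST(A) = {b,c}; new: +{b,c}
  S→A: FOLLOW(A) ⊇ FOLLOW(S) ⊇ {$,b,c}; new: +{$,b,c}
  FOLLOW(S)={$,b,c}  FOLLOW(A)={$,b,c}
pass 2: — fixpoint
  FOLLOW(S)={$,b,c}  FOLLOW(A)={$,b,c}

FOLLOW(S) = ["$", "b", "c"]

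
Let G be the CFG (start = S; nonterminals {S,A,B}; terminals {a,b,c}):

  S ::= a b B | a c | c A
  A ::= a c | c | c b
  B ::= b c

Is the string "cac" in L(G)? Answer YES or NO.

CNF form of G:
  S -> T0 T1 | T0 X3 | T1 A
  A -> T0 T1 | T1 T2 | c
  B -> T2 T1
  T0 -> a
  T1 -> c
  T2 -> b
  X3 -> T2 B

Fill CYK table bottom-up:
  cell(0,0) c: {A,T1}  orig:{A}
  cell(1,1) a: {T0}  orig:{}
  cell(2,2) c: {A,T1}  orig:{A}
  cell(0,1) ca: ∅
  cell(1,2) ac: {A,S}
  cell(0,2) cac: {S}

S ∈ T[0,2] ⇒ YES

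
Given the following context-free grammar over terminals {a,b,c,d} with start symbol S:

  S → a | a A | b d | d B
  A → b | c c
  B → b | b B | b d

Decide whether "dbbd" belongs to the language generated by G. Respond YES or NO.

CNF form of G:
  S -> T1 T2 | T2 B | T3 A | a
  A -> T0 T0 | b
  B -> T1 B | T1 T2 | b
  T0 -> c
  T1 -> b
  T2 -> d
  T3 -> a

Fill CYK table bottom-up:
  T[0,0] 'd' = {T2}  orig:{}
  T[1,1] 'b' = {A,B,T1}  orig:{A,B}
  T[2,2] 'b' = {A,B,T1}  orig:{A,B}
  T[3,3] 'd' = {T2}  orig:{}
  T[0,1] 'db' = {S}
  T[1,2] 'bb' = {B}
  T[2,3] 'bd' = {B,S}
  T[0,2] 'dbb' = {S}
  T[1,3] 'bbd' = {B}
  T[0,3] 'dbbd' = {S}

S ∈ T[0,3] ⇒ YES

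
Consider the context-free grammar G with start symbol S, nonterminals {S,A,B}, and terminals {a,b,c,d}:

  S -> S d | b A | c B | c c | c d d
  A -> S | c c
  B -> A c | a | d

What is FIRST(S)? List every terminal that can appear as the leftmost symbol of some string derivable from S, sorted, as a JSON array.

FIRST iteration:
[1]
  A via A→c c: +{c}
  B via B→A c: +{c}
  B via B→a: +{a}
  B via B→d: +{d}
  S via S→b A: +{b}
  S via S→c B: +{c}
  FIRST[S]={b,c}  FIRST[A]={c}  FIRST[B]={a,c,d}
[2]
  A via A→S: +{b}
  B via B→A c: +{b}
  FIRST[S]={b,c}  FIRST[A]={b,c}  FIRST[B]={a,b,c,d}
[3] — fixpoint
  FIRST[S]={b,c}  FIRST[A]={b,c}  FIRST[B]={a,b,c,d}

FIRST(S) = ["b", "c"]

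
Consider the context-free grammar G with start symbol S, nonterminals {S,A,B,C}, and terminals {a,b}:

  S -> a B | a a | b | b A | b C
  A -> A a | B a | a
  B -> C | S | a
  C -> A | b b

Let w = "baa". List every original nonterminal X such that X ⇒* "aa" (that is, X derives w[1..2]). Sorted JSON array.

CNF form of G:
  S -> T0 B | T0 T0 | T1 A | T1 C | b
  A -> A T0 | B T0 | a
  B -> A T0 | B T0 | T0 B | T0 T0 | T1 A | T1 C | T1 T1 | a | b
  C -> A T0 | B T0 | T1 T1 | a
  T0 -> a
  T1 -> b

Fill CYK table bottom-up — only the sub-triangle for w[1..2]:
  cell(1,1) a: {A,B,C,T0}  orig:{A,B,C}
  cell(2,2) a: {A,B,C,T0}  orig:{A,B,C}
  cell(1,2) aa: {A,B,C,S}

Original NTs in T[1,2] deriving "aa": ["A", "B", "C", "S"]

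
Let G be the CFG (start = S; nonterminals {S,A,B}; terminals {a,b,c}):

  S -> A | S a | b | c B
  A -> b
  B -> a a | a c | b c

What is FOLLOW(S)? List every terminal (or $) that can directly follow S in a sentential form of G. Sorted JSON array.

Compute FIRST by fixpoint:
[1]
  A via A→b: +{b}
  B via B→a a: +{a}
  B via B→b c: +{b}
  S via S→A: +{b}
  S via S→c B: +{c}
  FIRST[S]={b,c}  FIRST[A]={b}  FIRST[B]={a,b}
[2] (stable)
  FIRST[S]={b,c}  FIRST[A]={b}  FIRST[B]={a,b}

Compute FOLLOW by fixpoint:
initialize: $ ∈ FOLLOW(S)
[1]
  S→A: FOLLOW(A) ⊇ FOLLOW(S) ⊇ {$}; new: +{$}
  S→S a: FOLLOW(S) ⊇ FIRST(a) = {a}; new: +{a}
  S→c B: FOLLOW(B) ⊇ FOLLOW(S) ⊇ {$,a}; new: +{$,a}
  FOLLOW(S)={$,a}  FOLLOW(A)={$}  FOLLOW(B)={$,a}
[2]
  S→A: FOLLOW(A) ⊇ FOLLOW(S) ⊇ {$,a}; new: +{a}
  FOLLOW(S)={$,a}  FOLLOW(A)={$,a}  FOLLOW(B)={$,a}
[3] (no change)
  FOLLOW(S)={$,a}  FOLLOW(A)={$,a}  FOLLOW(B)={$,a}

FOLLOW(S) = ["$", "a"]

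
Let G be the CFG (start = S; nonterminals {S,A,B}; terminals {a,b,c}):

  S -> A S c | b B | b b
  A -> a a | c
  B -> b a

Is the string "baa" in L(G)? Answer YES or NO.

Convert to CNF:
  S -> A X3 | T1 B | T1 T1
  A -> T0 T0 | c
  B -> T1 T0
  T0 -> a
  T1 -> b
  T2 -> c
  X3 -> S T2

Fill CYK table bottom-up:
  [0..0]={T1}  "b"  orig:{}
  [1..1]={T0}  "a"  orig:{}
  [2..2]={T0}  "a"  orig:{}
  [0..1]={B}  "ba"
  [1..2]={A}  "aa"
  [0..2]=∅  "baa"

S ∉ T[0,2] ⇒ NO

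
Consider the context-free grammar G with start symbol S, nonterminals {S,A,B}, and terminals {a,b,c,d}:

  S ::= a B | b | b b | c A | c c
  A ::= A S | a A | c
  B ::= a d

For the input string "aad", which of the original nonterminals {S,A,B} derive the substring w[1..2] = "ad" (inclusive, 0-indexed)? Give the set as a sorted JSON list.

Convert to CNF:
  S -> T0 B | T2 T2 | T3 A | T3 T3 | b
  A -> A S | T0 A | c
  B -> T0 T1
  T0 -> a
  T1 -> d
  T2 -> b
  T3 -> c

Fill CYK table bottom-up — only the sub-triangle for w[1..2]:
  T[1,1] 'a' = {T0}  orig:{}
  T[2,2] 'd' = {T1}  orig:{}
  T[1,2] 'ad' = {B}

Original NTs in T[1,2] deriving "ad": ["B"]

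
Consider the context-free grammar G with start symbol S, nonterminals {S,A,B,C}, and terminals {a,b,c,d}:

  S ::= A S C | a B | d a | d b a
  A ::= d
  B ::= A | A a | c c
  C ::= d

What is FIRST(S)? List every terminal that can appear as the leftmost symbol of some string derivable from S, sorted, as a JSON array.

FIRST sets, iterate to fixpoint:
pass 1:
  A via A→d: +{d}
  B via B→A: +{d}
  B via B→c c: +{c}
  C via C→d: +{d}
  S via S→A S C: +{d}
  S via S→a B: +{a}
  FIRST(S)={a,d}  FIRST(A)={d}  FIRST(B)={c,d}  FIRST(C)={d}
pass 2: done
  FIRST(S)={a,d}  FIRST(A)={d}  FIRST(B)={c,d}  FIRST(C)={d}

FIRST(S) = ["a", "d"]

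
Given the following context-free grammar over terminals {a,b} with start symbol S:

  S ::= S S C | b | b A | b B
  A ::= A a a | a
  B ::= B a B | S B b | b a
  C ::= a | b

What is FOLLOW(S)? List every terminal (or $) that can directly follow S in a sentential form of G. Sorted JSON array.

FIRST iteration:
pass 1:
  A via A→a: +{a}
  B via B→b a: +{b}
  C via C→a: +{a}
  C via C→b: +{b}
  S via S→b: +{b}
  S: {b}  A: {a}  B: {b}  C: {a,b}
pass 2: (stable)
  S: {b}  A: {a}  B: {b}  C: {a,b}

Compute FOLLOW by fixpoint:
FOLLOW(S) := {$}
iter 1:
  A→A a a: FOLLOW(A) ⊇ FIRST(a) = {a}; new: +{a}
  B→B a B: FOLLOW(B) ⊇ FIRST(a) = {a}; new: +{a}
  B→S B b: FOLLOW(S) ⊇ FIRST(B) = {b}; new: +{b}
  B→S B b: FOLLOW(B) ⊇ FIRST(b) = {b}; new: +{b}
  S→S S C: FOLLOW(S) ⊇ FIRST(C) = {a,b}; new: +{a}
  S→S S C: FOLLOW(C) ⊇ FOLLOW(S) ⊇ {$,a,b}; new: +{$,a,b}
  S→b A: FOLLOW(A) ⊇ FOLLOW(S) ⊇ {$,a,b}; new: +{$,b}
  S→b B: FOLLOW(B) ⊇ FOLLOW(S) ⊇ {$,a,b}; new: +{$}
  FOLLOW(S)={$,a,b}  FOLLOW(A)={$,a,b}  FOLLOW(B)={$,a,b}  FOLLOW(C)={$,a,b}
iter 2: (stable)
  FOLLOW(S)={$,a,b}  FOLLOW(A)={$,a,b}  FOLLOW(B)={$,a,b}  FOLLOW(C)={$,a,b}

FOLLOW(S) = ["$", "a", "b"]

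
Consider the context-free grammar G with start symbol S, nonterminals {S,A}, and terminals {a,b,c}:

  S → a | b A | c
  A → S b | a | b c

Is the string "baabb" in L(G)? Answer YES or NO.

CNF form of G:
  S -> T0 A | a | c
  A -> S T0 | T0 T1 | a
  T0 -> b
  T1 -> c

Fill CYK table bottom-up:
  [0..0]={T0}  "b"  orig:{}
  [1..1]={A,S}  "a"
  [2..2]={A,S}  "a"
  [3..3]={T0}  "b"  orig:{}
  [4..4]={T0}  "b"  orig:{}
  [0..1]={S}  "ba"
  [1..2]=∅  "aa"
  [2..3]={A}  "ab"
  [3..4]=∅  "bb"
  [0..2]=∅  "baa"
  [1..3]=∅  "aab"
  [2..4]=∅  "abb"
  [0..3]=∅  "baab"
  [1..4]=∅  "aabb"
  [0..4]=∅  "baabb"

S ∉ T[0,4] ⇒ NO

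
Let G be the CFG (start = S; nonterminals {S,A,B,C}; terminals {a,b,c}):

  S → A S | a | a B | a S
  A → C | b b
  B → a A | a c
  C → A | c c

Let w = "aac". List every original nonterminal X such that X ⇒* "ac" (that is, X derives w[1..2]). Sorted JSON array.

CNF form of G:
  S -> A S | T2 B | T2 S | a
  A -> T0 T0 | T1 T1
  B -> T2 A | T2 T1
  C -> T0 T0 | T1 T1
  T0 -> b
  T1 -> c
  T2 -> a

CYK fill — only the sub-triangle for w[1..2]:
  T[1,1] 'a' = {S,T2}  orig:{S}
  T[2,2] 'c' = {T1}  orig:{}
  T[1,2] 'ac' = {B}

Original NTs in T[1,2] deriving "ac": ["B"]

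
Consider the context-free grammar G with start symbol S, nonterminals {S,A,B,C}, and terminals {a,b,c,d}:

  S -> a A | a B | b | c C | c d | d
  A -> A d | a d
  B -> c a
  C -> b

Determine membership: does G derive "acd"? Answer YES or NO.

Convert to CNF:
  S -> T1 A | T1 B | T2 C | T2 T0 | b | d
  A -> A T0 | T1 T0
  B -> T2 T1
  C -> b
  T0 -> d
  T1 -> a
  T2 -> c

Fill CYK table bottom-up:
  T[0,0] 'a' = {T1}  orig:{}
  T[1,1] 'c' = {T2}  orig:{}
  T[2,2] 'd' = {S,T0}  orig:{S}
  T[0,1] 'ac' = ∅
  T[1,2] 'cd' = {S}
  T[0,2] 'acd' = ∅

S ∉ T[0,2] ⇒ NO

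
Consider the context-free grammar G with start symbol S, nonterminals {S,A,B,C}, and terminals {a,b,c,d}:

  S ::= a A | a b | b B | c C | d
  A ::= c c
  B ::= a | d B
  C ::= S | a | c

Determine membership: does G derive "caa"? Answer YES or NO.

CNF form of G:
  S -> T0 C | T2 A | T2 T3 | T3 B | d
  A -> T0 T0
  B -> T1 B | a
  C -> T0 C | T2 A | T2 T3 | T3 B | a | c | d
  T0 -> c
  T1 -> d
  T2 -> a
  T3 -> b

CYK fill:
  T[0,0] 'c' = {C,T0}  orig:{C}
  T[1,1] 'a' = {B,C,T2}  orig:{B,C}
  T[2,2] 'a' = {B,C,T2}  orig:{B,C}
  T[0,1] 'ca' = {C,S}
  T[1,2] 'aa' = ∅
  T[0,2] 'caa' = ∅

S ∉ T[0,2] ⇒ NO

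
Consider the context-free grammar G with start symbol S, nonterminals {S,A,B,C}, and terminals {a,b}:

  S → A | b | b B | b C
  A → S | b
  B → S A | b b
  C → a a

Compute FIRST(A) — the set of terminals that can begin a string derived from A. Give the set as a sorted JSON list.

FIRST iteration:
round 1:
  A via A→b: +{b}
  B via B→b b: +{b}
  C via C→a a: +{a}
  S via S→A: +{b}
  S: {b}  A: {b}  B: {b}  C: {a}
round 2: (stable)
  S: {b}  A: {b}  B: {b}  C: {a}

FIRST(A) = ["b"]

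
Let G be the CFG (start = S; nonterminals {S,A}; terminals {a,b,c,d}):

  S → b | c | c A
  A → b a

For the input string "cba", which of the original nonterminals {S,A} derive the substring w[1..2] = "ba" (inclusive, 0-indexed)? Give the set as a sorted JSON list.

CNF form of G:
  S -> T2 A | b | c
  A -> T0 T1
  T0 -> b
  T1 -> a
  T2 -> c

CYK table (by increasing span), restricted to cells inside w[1..2]:
  cell(1,1) b: {S,T0}  orig:{S}
  cell(2,2) a: {T1}  orig:{}
  cell(1,2) ba: {A}

Original NTs in T[1,2] deriving "ba": ["A"]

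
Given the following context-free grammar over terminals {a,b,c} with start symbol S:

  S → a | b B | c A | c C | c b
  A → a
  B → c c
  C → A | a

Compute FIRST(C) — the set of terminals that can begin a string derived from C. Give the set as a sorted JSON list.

Compute FIRST by fixpoint:
iter 1:
  A via A→a: +{a}
  B via B→c c: +{c}
  C via C→A: +{a}
  S via S→a: +{a}
  S via S→b B: +{b}
  S via S→c A: +{c}
  FIRST(S)={a,b,c}  FIRST(A)={a}  FIRST(B)={c}  FIRST(C)={a}
iter 2: (stable)
  FIRST(S)={a,b,c}  FIRST(A)={a}  FIRST(B)={c}  FIRST(C)={a}

FIRST(C) = ["a"]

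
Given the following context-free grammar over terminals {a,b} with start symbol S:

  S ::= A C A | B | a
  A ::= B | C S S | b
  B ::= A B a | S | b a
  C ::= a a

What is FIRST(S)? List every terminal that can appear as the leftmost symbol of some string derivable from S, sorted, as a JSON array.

FIRST iteration:
iter 1:
  A via A→b: +{b}
  B via B→A B a: +{b}
  C via C→a a: +{a}
  S via S→A C A: +{b}
  S via S→a: +{a}
  FIRST[S]={a,b}  FIRST[A]={b}  FIRST[B]={b}  FIRST[C]={a}
iter 2:
  A via A→C S S: +{a}
  B via B→A B a: +{a}
  FIRST[S]={a,b}  FIRST[A]={a,b}  FIRST[B]={a,b}  FIRST[C]={a}
iter 3: — fixpoint
  FIRST[S]={a,b}  FIRST[A]={a,b}  FIRST[B]={a,b}  FIRST[C]={a}

FIRST(S) = ["a", "b"]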